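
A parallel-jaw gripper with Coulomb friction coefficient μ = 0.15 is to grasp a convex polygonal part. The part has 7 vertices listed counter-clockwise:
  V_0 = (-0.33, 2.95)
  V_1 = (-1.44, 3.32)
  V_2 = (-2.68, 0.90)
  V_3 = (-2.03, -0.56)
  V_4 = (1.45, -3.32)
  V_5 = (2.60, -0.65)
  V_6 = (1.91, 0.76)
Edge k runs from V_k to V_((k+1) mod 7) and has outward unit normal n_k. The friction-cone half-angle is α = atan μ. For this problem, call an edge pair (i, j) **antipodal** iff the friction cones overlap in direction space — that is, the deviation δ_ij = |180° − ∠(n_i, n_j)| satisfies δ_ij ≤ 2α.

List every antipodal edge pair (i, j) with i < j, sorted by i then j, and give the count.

α = atan 0.15 = 8.53°;  2α = 17.06°
n_0 = (+0.3162, +0.9487)
n_1 = (-0.8900, +0.4560)
n_2 = (-0.9136, -0.4067)
n_3 = (-0.6214, -0.7835)
n_4 = (+0.9184, -0.3956)
n_5 = (+0.8982, +0.4396)
n_6 = (+0.6991, +0.7150)
  (0,1): δ = 98.70°  ·
  (0,2): δ = 47.57°  ·
  (0,3): δ = 19.98°  ·
  (0,4): δ = 85.13°  ·
  (0,5): δ = 134.51°  ·
  (0,6): δ = 154.08°  ·
  (1,2): δ = 128.87°  ·
  (1,3): δ = 101.29°  ·
  (1,4): δ = 3.83°  ✓
  (1,5): δ = 53.21°  ·
  (1,6): δ = 72.78°  ·
  (2,3): δ = 152.42°  ·
  (2,4): δ = 47.30°  ·
  (2,5): δ = 2.08°  ✓
  (2,6): δ = 21.65°  ·
  (3,4): δ = 74.88°  ·
  (3,5): δ = 25.51°  ·
  (3,6): δ = 5.94°  ✓
  (4,5): δ = 130.62°  ·
  (4,6): δ = 111.05°  ·
  (5,6): δ = 160.43°  ·
antipodal pairs: 3

count = 3; pairs: (1,4), (2,5), (3,6)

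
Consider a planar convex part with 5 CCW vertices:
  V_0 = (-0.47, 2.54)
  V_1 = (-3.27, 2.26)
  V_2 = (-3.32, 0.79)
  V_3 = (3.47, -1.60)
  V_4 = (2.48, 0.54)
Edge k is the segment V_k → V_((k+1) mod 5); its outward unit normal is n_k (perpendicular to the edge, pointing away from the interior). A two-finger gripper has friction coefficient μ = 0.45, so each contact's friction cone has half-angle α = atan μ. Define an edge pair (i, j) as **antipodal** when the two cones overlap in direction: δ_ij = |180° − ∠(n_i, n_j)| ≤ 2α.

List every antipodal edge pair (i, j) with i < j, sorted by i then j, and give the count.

count = 4; pairs: (0,2), (1,3), (2,3), (2,4)

α = atan 0.45 = 24.23°;  2α = 48.46°
n_0 = (-0.0995, +0.9950)
n_1 = (-0.9994, +0.0340)
n_2 = (-0.3320, -0.9433)
n_3 = (+0.9076, +0.4199)
n_4 = (+0.5612, +0.8277)
  (0,1): δ = 97.66°  ·
  (0,2): δ = 25.10°  ✓
  (0,3): δ = 109.12°  ·
  (0,4): δ = 140.15°  ·
  (1,2): δ = 107.44°  ·
  (1,3): δ = 26.77°  ✓
  (1,4): δ = 57.81°  ·
  (2,3): δ = 45.78°  ✓
  (2,4): δ = 14.74°  ✓
  (3,4): δ = 148.96°  ·
antipodal pairs: 4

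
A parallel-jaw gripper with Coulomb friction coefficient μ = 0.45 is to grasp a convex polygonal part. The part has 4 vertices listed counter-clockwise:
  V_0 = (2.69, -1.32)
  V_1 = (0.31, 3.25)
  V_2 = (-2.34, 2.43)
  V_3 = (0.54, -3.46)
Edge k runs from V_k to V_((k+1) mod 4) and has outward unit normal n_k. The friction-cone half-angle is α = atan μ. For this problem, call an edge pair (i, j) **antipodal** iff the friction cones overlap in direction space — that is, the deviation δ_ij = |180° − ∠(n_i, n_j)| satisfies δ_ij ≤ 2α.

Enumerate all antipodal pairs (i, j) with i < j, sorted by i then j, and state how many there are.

count = 2; pairs: (0,2), (1,3)

α = atan 0.45 = 24.23°;  2α = 48.46°
n_0 = (+0.8869, +0.4619)
n_1 = (-0.2956, +0.9553)
n_2 = (-0.8984, -0.4393)
n_3 = (+0.7055, -0.7088)
  (0,1): δ = 100.32°  ·
  (0,2): δ = 1.45°  ✓
  (0,3): δ = 107.36°  ·
  (1,2): δ = 81.14°  ·
  (1,3): δ = 27.67°  ✓
  (2,3): δ = 71.19°  ·
antipodal pairs: 2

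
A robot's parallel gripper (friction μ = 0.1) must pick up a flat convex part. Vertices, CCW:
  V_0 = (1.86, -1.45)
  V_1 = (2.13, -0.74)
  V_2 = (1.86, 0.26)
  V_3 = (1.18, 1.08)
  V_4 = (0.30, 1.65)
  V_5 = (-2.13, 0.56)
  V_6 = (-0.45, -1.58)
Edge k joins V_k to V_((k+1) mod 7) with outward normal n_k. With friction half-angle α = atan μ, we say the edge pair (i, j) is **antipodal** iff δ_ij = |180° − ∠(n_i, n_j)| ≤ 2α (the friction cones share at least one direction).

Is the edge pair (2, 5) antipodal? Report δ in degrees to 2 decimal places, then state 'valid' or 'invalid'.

δ = 1.53°, valid

α = atan 0.1 = 5.71°;  2α = 11.42°
edge 2: e_2 = (-0.68, +0.82);  n_2 = (+0.7698, +0.6383)
edge 5: e_5 = (+1.68, -2.14);  n_5 = (-0.7866, -0.6175)
∠(n_2, n_5) = 178.47°
δ = |180° − 178.47°| = 1.53°
1.53° ≤ 2α = 11.42°  →  valid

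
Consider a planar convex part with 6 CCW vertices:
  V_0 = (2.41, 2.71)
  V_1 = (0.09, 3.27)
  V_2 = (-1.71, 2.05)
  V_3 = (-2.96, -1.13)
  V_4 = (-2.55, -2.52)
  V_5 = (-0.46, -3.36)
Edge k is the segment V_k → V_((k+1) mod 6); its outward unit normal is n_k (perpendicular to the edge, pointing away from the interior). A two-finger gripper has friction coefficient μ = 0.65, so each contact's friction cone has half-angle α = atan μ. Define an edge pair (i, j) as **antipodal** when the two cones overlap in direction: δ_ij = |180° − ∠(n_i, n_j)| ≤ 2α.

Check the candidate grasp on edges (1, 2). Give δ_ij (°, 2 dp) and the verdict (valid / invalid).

α = atan 0.65 = 33.02°;  2α = 66.05°
edge 1: e_1 = (-1.80, -1.22);  n_1 = (-0.5611, +0.8278)
edge 2: e_2 = (-1.25, -3.18);  n_2 = (-0.9307, +0.3658)
∠(n_1, n_2) = 34.41°
δ = |180° − 34.41°| = 145.59°
145.59° > 2α = 66.05°  →  invalid

δ = 145.59°, invalid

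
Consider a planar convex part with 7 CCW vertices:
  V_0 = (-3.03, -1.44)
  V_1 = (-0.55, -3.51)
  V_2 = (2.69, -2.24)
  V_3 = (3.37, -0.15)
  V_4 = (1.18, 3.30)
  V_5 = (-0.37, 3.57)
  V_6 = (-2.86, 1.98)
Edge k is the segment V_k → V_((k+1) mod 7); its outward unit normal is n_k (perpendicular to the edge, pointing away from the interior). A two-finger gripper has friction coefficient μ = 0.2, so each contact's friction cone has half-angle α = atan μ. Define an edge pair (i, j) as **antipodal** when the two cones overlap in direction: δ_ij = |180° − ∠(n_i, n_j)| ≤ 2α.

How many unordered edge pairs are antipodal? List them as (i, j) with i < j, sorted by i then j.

α = atan 0.2 = 11.31°;  2α = 22.62°
n_0 = (-0.6408, -0.7677)
n_1 = (+0.3649, -0.9310)
n_2 = (+0.9509, -0.3094)
n_3 = (+0.8443, +0.5359)
n_4 = (+0.1716, +0.9852)
n_5 = (-0.5382, +0.8428)
n_6 = (-0.9988, +0.0496)
  (0,1): δ = 118.75°  ·
  (0,2): δ = 68.17°  ·
  (0,3): δ = 17.74°  ✓
  (0,4): δ = 29.97°  ·
  (0,5): δ = 72.41°  ·
  (0,6): δ = 127.01°  ·
  (1,2): δ = 129.43°  ·
  (1,3): δ = 79.00°  ·
  (1,4): δ = 31.29°  ·
  (1,5): δ = 11.16°  ✓
  (1,6): δ = 65.75°  ·
  (2,3): δ = 129.57°  ·
  (2,4): δ = 81.86°  ·
  (2,5): δ = 39.42°  ·
  (2,6): δ = 15.18°  ✓
  (3,4): δ = 132.29°  ·
  (3,5): δ = 89.85°  ·
  (3,6): δ = 35.25°  ·
  (4,5): δ = 137.56°  ·
  (4,6): δ = 82.96°  ·
  (5,6): δ = 125.41°  ·
antipodal pairs: 3

count = 3; pairs: (0,3), (1,5), (2,6)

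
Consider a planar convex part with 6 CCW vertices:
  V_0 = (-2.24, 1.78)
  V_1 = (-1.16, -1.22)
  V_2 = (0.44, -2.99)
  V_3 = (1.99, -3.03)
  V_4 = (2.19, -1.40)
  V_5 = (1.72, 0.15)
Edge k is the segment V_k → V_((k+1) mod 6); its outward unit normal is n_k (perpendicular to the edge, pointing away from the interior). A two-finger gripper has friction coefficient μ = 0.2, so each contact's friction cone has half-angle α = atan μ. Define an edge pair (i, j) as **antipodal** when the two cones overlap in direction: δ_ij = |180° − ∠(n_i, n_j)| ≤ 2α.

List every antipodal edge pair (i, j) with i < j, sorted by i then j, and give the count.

count = 2; pairs: (0,4), (2,5)

α = atan 0.2 = 11.31°;  2α = 22.62°
n_0 = (-0.9409, -0.3387)
n_1 = (-0.7418, -0.6706)
n_2 = (-0.0258, -0.9997)
n_3 = (+0.9926, -0.1218)
n_4 = (+0.9570, +0.2902)
n_5 = (+0.3806, +0.9247)
  (0,1): δ = 157.69°  ·
  (0,2): δ = 111.28°  ·
  (0,3): δ = 26.79°  ·
  (0,4): δ = 2.93°  ✓
  (0,5): δ = 47.83°  ·
  (1,2): δ = 133.59°  ·
  (1,3): δ = 49.11°  ·
  (1,4): δ = 25.24°  ·
  (1,5): δ = 25.51°  ·
  (2,3): δ = 95.52°  ·
  (2,4): δ = 71.65°  ·
  (2,5): δ = 20.89°  ✓
  (3,4): δ = 156.14°  ·
  (3,5): δ = 105.38°  ·
  (4,5): δ = 129.24°  ·
antipodal pairs: 2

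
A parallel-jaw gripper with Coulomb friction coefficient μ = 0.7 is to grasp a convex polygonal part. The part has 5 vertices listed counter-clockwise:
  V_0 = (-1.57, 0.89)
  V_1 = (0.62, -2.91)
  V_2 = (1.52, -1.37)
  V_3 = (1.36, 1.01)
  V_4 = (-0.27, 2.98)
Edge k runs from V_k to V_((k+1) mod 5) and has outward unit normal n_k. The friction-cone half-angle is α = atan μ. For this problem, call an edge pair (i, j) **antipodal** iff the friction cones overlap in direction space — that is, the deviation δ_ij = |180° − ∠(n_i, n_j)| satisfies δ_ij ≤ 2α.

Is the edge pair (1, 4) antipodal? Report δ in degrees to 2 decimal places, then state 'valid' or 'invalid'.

δ = 1.58°, valid

α = atan 0.7 = 34.99°;  2α = 69.98°
edge 1: e_1 = (+0.90, +1.54);  n_1 = (+0.8634, -0.5046)
edge 4: e_4 = (-1.30, -2.09);  n_4 = (-0.8491, +0.5282)
∠(n_1, n_4) = 178.42°
δ = |180° − 178.42°| = 1.58°
1.58° ≤ 2α = 69.98°  →  valid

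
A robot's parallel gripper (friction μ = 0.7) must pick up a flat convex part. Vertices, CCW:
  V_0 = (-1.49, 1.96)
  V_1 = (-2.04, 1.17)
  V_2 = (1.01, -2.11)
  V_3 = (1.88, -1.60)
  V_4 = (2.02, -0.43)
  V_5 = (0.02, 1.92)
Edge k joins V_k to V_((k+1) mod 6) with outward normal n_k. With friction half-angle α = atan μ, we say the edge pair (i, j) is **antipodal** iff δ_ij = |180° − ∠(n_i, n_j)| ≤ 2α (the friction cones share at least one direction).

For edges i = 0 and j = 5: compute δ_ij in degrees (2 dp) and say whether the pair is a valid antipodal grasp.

α = atan 0.7 = 34.99°;  2α = 69.98°
edge 0: e_0 = (-0.55, -0.79);  n_0 = (-0.8207, +0.5714)
edge 5: e_5 = (-1.51, +0.04);  n_5 = (+0.0265, +0.9996)
∠(n_0, n_5) = 56.67°
δ = |180° − 56.67°| = 123.33°
123.33° > 2α = 69.98°  →  invalid

δ = 123.33°, invalid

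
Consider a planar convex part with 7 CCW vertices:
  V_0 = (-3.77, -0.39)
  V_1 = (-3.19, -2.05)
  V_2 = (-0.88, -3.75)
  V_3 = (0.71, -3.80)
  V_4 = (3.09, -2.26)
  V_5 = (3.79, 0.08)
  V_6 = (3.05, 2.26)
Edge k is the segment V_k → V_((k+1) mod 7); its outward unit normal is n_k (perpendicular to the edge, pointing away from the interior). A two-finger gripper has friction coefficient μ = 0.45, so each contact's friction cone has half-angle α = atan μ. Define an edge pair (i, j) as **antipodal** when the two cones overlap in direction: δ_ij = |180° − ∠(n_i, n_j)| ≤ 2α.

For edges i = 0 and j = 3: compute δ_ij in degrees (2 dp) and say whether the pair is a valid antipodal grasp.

α = atan 0.45 = 24.23°;  2α = 48.46°
edge 0: e_0 = (+0.58, -1.66);  n_0 = (-0.9440, -0.3298)
edge 3: e_3 = (+2.38, +1.54);  n_3 = (+0.5433, -0.8396)
∠(n_0, n_3) = 103.65°
δ = |180° − 103.65°| = 76.35°
76.35° > 2α = 48.46°  →  invalid

δ = 76.35°, invalid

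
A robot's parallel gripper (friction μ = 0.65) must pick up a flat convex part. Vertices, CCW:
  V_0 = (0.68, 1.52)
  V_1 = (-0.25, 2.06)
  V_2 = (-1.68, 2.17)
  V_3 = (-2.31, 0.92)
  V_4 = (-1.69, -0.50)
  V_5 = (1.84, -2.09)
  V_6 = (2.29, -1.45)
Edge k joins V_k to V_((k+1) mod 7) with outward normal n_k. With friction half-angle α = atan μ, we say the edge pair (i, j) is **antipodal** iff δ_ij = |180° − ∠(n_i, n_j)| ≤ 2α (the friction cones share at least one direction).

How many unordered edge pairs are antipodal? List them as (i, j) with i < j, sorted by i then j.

α = atan 0.65 = 33.02°;  2α = 66.05°
n_0 = (+0.5021, +0.8648)
n_1 = (+0.0767, +0.9971)
n_2 = (-0.8930, +0.4501)
n_3 = (-0.9165, -0.4001)
n_4 = (-0.4107, -0.9118)
n_5 = (+0.8180, -0.5752)
n_6 = (+0.8791, +0.4766)
  (0,1): δ = 154.26°  ·
  (0,2): δ = 86.61°  ·
  (0,3): δ = 36.27°  ✓
  (0,4): δ = 5.89°  ✓
  (0,5): δ = 85.03°  ·
  (0,6): δ = 148.60°  ·
  (1,2): δ = 112.35°  ·
  (1,3): δ = 62.01°  ✓
  (1,4): δ = 19.85°  ✓
  (1,5): δ = 59.29°  ✓
  (1,6): δ = 122.86°  ·
  (2,3): δ = 129.66°  ·
  (2,4): δ = 87.50°  ·
  (2,5): δ = 8.36°  ✓
  (2,6): δ = 55.21°  ✓
  (3,4): δ = 137.84°  ·
  (3,5): δ = 58.70°  ✓
  (3,6): δ = 4.87°  ✓
  (4,5): δ = 100.86°  ·
  (4,6): δ = 37.29°  ✓
  (5,6): δ = 116.43°  ·
antipodal pairs: 10

count = 10; pairs: (0,3), (0,4), (1,3), (1,4), (1,5), (2,5), (2,6), (3,5), (3,6), (4,6)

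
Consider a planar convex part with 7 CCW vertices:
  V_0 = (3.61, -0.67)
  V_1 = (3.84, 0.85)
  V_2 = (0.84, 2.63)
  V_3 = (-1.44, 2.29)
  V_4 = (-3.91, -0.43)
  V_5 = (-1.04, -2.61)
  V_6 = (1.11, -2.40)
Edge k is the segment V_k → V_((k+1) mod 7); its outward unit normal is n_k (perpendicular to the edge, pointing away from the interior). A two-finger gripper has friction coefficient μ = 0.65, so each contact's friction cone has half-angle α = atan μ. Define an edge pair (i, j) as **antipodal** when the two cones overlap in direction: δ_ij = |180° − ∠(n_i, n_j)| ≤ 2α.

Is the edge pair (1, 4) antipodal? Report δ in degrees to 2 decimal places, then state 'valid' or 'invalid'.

α = atan 0.65 = 33.02°;  2α = 66.05°
edge 1: e_1 = (-3.00, +1.78);  n_1 = (+0.5103, +0.8600)
edge 4: e_4 = (+2.87, -2.18);  n_4 = (-0.6049, -0.7963)
∠(n_1, n_4) = 173.46°
δ = |180° − 173.46°| = 6.54°
6.54° ≤ 2α = 66.05°  →  valid

δ = 6.54°, valid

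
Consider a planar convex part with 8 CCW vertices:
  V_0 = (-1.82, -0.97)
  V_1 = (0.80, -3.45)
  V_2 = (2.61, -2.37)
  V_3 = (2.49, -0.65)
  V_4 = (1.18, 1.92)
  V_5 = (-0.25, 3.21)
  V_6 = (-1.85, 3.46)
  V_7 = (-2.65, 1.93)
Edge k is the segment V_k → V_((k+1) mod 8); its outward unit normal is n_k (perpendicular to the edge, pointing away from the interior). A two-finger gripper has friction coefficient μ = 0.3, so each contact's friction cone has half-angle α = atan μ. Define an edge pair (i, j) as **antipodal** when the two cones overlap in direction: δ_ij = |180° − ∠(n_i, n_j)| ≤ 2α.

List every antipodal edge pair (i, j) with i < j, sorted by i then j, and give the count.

α = atan 0.3 = 16.70°;  2α = 33.40°
n_0 = (-0.6874, -0.7262)
n_1 = (+0.5124, -0.8587)
n_2 = (+0.9976, +0.0696)
n_3 = (+0.8909, +0.4541)
n_4 = (+0.6698, +0.7425)
n_5 = (+0.1544, +0.9880)
n_6 = (-0.8862, +0.4634)
n_7 = (-0.9614, -0.2752)
  (0,1): δ = 105.75°  ·
  (0,2): δ = 42.58°  ·
  (0,3): δ = 19.56°  ✓
  (0,4): δ = 1.37°  ✓
  (0,5): δ = 34.55°  ·
  (0,6): δ = 105.82°  ·
  (0,7): δ = 149.40°  ·
  (1,2): δ = 116.83°  ·
  (1,3): δ = 93.81°  ·
  (1,4): δ = 72.88°  ·
  (1,5): δ = 39.70°  ·
  (1,6): δ = 31.57°  ✓
  (1,7): δ = 75.15°  ·
  (2,3): δ = 156.98°  ·
  (2,4): δ = 136.04°  ·
  (2,5): δ = 102.87°  ·
  (2,6): δ = 31.59°  ✓
  (2,7): δ = 11.98°  ✓
  (3,4): δ = 159.06°  ·
  (3,5): δ = 125.89°  ·
  (3,6): δ = 54.61°  ·
  (3,7): δ = 11.04°  ✓
  (4,5): δ = 146.83°  ·
  (4,6): δ = 75.55°  ·
  (4,7): δ = 31.97°  ✓
  (5,6): δ = 108.72°  ·
  (5,7): δ = 65.15°  ·
  (6,7): δ = 136.42°  ·
antipodal pairs: 7

count = 7; pairs: (0,3), (0,4), (1,6), (2,6), (2,7), (3,7), (4,7)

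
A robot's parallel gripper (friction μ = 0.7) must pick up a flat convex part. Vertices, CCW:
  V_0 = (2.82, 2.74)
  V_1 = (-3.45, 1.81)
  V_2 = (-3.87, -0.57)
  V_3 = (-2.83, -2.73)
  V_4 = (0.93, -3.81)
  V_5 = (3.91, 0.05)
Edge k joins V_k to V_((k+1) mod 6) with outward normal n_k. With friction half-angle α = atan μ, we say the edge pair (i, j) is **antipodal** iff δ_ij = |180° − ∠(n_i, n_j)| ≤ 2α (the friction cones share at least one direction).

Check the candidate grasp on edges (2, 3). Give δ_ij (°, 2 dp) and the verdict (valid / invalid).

α = atan 0.7 = 34.99°;  2α = 69.98°
edge 2: e_2 = (+1.04, -2.16);  n_2 = (-0.9010, -0.4338)
edge 3: e_3 = (+3.76, -1.08);  n_3 = (-0.2761, -0.9611)
∠(n_2, n_3) = 48.26°
δ = |180° − 48.26°| = 131.74°
131.74° > 2α = 69.98°  →  invalid

δ = 131.74°, invalid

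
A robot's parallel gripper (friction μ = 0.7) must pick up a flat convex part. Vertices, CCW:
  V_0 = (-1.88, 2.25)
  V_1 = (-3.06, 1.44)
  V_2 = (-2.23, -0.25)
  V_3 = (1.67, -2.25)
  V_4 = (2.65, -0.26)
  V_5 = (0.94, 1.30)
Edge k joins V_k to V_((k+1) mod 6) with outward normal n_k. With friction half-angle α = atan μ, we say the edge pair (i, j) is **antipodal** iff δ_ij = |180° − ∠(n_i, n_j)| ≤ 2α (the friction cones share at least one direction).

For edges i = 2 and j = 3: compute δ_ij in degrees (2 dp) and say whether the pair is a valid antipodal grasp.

α = atan 0.7 = 34.99°;  2α = 69.98°
edge 2: e_2 = (+3.90, -2.00);  n_2 = (-0.4563, -0.8898)
edge 3: e_3 = (+0.98, +1.99);  n_3 = (+0.8971, -0.4418)
∠(n_2, n_3) = 90.93°
δ = |180° − 90.93°| = 89.07°
89.07° > 2α = 69.98°  →  invalid

δ = 89.07°, invalid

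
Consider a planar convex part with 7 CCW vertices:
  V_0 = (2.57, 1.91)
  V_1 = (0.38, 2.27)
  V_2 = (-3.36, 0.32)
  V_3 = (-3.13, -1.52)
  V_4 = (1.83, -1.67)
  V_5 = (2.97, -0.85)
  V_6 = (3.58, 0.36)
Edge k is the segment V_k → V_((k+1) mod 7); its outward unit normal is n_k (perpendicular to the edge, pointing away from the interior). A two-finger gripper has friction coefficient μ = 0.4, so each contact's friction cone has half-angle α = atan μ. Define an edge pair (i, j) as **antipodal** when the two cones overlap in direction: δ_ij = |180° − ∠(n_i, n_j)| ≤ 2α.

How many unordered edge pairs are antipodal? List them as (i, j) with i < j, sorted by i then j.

α = atan 0.4 = 21.80°;  2α = 43.60°
n_0 = (+0.1622, +0.9868)
n_1 = (-0.4623, +0.8867)
n_2 = (-0.9923, -0.1240)
n_3 = (-0.0302, -0.9995)
n_4 = (+0.5839, -0.8118)
n_5 = (+0.8929, -0.4502)
n_6 = (+0.8378, +0.5459)
  (0,1): δ = 143.13°  ·
  (0,2): δ = 73.54°  ·
  (0,3): δ = 7.60°  ✓
  (0,4): δ = 45.06°  ·
  (0,5): δ = 72.58°  ·
  (0,6): δ = 132.42°  ·
  (1,2): δ = 110.41°  ·
  (1,3): δ = 29.27°  ✓
  (1,4): δ = 8.19°  ✓
  (1,5): δ = 35.71°  ✓
  (1,6): δ = 95.55°  ·
  (2,3): δ = 98.86°  ·
  (2,4): δ = 61.40°  ·
  (2,5): δ = 33.88°  ✓
  (2,6): δ = 25.96°  ✓
  (3,4): δ = 142.54°  ·
  (3,5): δ = 115.02°  ·
  (3,6): δ = 55.18°  ·
  (4,5): δ = 152.48°  ·
  (4,6): δ = 92.64°  ·
  (5,6): δ = 120.16°  ·
antipodal pairs: 6

count = 6; pairs: (0,3), (1,3), (1,4), (1,5), (2,5), (2,6)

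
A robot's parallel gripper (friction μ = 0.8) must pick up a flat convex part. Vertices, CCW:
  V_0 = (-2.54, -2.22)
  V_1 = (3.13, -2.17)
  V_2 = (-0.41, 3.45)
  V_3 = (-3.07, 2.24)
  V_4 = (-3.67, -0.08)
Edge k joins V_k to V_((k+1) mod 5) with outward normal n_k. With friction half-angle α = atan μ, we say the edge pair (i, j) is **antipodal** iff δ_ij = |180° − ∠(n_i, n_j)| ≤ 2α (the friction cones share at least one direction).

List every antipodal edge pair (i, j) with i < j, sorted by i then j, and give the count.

count = 5; pairs: (0,1), (0,2), (0,3), (1,3), (1,4)

α = atan 0.8 = 38.66°;  2α = 77.32°
n_0 = (+0.0088, -1.0000)
n_1 = (+0.8461, +0.5330)
n_2 = (-0.4141, +0.9102)
n_3 = (-0.9681, +0.2504)
n_4 = (-0.8843, -0.4669)
  (0,1): δ = 58.30°  ✓
  (0,2): δ = 23.95°  ✓
  (0,3): δ = 74.99°  ✓
  (0,4): δ = 117.33°  ·
  (1,2): δ = 97.75°  ·
  (1,3): δ = 46.71°  ✓
  (1,4): δ = 4.37°  ✓
  (2,3): δ = 128.96°  ·
  (2,4): δ = 86.62°  ·
  (3,4): δ = 137.66°  ·
antipodal pairs: 5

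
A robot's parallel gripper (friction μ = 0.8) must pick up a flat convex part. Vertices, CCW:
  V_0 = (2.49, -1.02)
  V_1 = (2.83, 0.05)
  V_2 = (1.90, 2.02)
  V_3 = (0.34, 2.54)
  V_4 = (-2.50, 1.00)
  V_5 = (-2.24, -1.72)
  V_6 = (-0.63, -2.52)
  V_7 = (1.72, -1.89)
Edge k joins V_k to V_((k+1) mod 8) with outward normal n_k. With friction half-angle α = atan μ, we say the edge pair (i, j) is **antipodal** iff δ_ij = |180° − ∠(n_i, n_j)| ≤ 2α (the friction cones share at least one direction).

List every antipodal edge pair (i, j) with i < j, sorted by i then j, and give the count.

count = 12; pairs: (0,3), (0,4), (1,4), (1,5), (2,4), (2,5), (2,6), (2,7), (3,5), (3,6), (3,7), (4,7)

α = atan 0.8 = 38.66°;  2α = 77.32°
n_0 = (+0.9530, -0.3028)
n_1 = (+0.9043, +0.4269)
n_2 = (+0.3162, +0.9487)
n_3 = (-0.4767, +0.8791)
n_4 = (-0.9955, -0.0952)
n_5 = (-0.4450, -0.8955)
n_6 = (+0.2589, -0.9659)
n_7 = (+0.7488, -0.6628)
  (0,1): δ = 137.10°  ·
  (0,2): δ = 90.81°  ·
  (0,3): δ = 43.90°  ✓
  (0,4): δ = 23.09°  ✓
  (0,5): δ = 81.21°  ·
  (0,6): δ = 122.64°  ·
  (0,7): δ = 156.12°  ·
  (1,2): δ = 133.71°  ·
  (1,3): δ = 86.80°  ·
  (1,4): δ = 19.81°  ✓
  (1,5): δ = 38.31°  ✓
  (1,6): δ = 79.74°  ·
  (1,7): δ = 113.22°  ·
  (2,3): δ = 133.10°  ·
  (2,4): δ = 66.10°  ✓
  (2,5): δ = 7.99°  ✓
  (2,6): δ = 33.44°  ✓
  (2,7): δ = 66.92°  ✓
  (3,4): δ = 113.01°  ·
  (3,5): δ = 54.89°  ✓
  (3,6): δ = 13.46°  ✓
  (3,7): δ = 20.02°  ✓
  (4,5): δ = 121.88°  ·
  (4,6): δ = 80.45°  ·
  (4,7): δ = 46.97°  ✓
  (5,6): δ = 138.57°  ·
  (5,7): δ = 105.09°  ·
  (6,7): δ = 146.52°  ·
antipodal pairs: 12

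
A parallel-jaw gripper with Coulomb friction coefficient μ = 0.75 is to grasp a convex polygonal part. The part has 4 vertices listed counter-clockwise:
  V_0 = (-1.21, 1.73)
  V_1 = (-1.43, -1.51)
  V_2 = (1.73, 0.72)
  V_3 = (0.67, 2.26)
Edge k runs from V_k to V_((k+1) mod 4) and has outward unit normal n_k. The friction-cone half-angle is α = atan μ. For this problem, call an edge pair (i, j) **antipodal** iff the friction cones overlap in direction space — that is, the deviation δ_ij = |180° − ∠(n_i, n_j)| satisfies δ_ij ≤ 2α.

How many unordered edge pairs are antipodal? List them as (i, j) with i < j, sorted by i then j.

count = 3; pairs: (0,1), (0,2), (1,3)

α = atan 0.75 = 36.87°;  2α = 73.74°
n_0 = (-0.9977, +0.0677)
n_1 = (+0.5766, -0.8170)
n_2 = (+0.8237, +0.5670)
n_3 = (-0.2713, +0.9625)
  (0,1): δ = 50.91°  ✓
  (0,2): δ = 38.42°  ✓
  (0,3): δ = 109.63°  ·
  (1,2): δ = 90.67°  ·
  (1,3): δ = 19.47°  ✓
  (2,3): δ = 108.80°  ·
antipodal pairs: 3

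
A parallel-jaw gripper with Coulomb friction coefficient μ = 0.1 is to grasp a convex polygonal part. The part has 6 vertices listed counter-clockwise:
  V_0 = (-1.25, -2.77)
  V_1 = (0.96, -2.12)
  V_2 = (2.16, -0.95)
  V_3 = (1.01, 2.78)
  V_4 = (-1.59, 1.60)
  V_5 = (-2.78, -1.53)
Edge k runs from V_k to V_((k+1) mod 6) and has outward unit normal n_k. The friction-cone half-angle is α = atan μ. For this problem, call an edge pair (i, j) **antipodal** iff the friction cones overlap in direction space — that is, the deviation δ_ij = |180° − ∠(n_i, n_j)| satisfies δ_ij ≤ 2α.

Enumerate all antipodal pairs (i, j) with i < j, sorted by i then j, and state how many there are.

α = atan 0.1 = 5.71°;  2α = 11.42°
n_0 = (+0.2822, -0.9594)
n_1 = (+0.6981, -0.7160)
n_2 = (+0.9556, +0.2946)
n_3 = (-0.4133, +0.9106)
n_4 = (-0.9347, +0.3554)
n_5 = (-0.6296, -0.7769)
  (0,1): δ = 152.11°  ·
  (0,2): δ = 89.25°  ·
  (0,3): δ = 8.02°  ✓
  (0,4): δ = 52.79°  ·
  (0,5): δ = 124.59°  ·
  (1,2): δ = 117.14°  ·
  (1,3): δ = 19.86°  ·
  (1,4): δ = 24.91°  ·
  (1,5): δ = 96.70°  ·
  (2,3): δ = 82.72°  ·
  (2,4): δ = 37.95°  ·
  (2,5): δ = 33.84°  ·
  (3,4): δ = 135.23°  ·
  (3,5): δ = 63.43°  ·
  (4,5): δ = 108.21°  ·
antipodal pairs: 1

count = 1; pairs: (0,3)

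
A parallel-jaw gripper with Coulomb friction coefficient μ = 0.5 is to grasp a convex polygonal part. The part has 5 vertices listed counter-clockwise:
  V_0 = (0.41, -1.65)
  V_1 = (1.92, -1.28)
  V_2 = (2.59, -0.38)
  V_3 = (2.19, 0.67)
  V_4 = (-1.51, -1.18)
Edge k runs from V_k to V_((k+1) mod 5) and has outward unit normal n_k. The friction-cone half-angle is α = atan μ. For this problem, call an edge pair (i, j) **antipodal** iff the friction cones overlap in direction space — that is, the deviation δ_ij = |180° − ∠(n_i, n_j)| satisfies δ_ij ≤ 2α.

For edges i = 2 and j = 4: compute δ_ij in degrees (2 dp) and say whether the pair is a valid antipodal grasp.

δ = 55.39°, invalid

α = atan 0.5 = 26.57°;  2α = 53.13°
edge 2: e_2 = (-0.40, +1.05);  n_2 = (+0.9345, +0.3560)
edge 4: e_4 = (+1.92, -0.47);  n_4 = (-0.2378, -0.9713)
∠(n_2, n_4) = 124.61°
δ = |180° − 124.61°| = 55.39°
55.39° > 2α = 53.13°  →  invalid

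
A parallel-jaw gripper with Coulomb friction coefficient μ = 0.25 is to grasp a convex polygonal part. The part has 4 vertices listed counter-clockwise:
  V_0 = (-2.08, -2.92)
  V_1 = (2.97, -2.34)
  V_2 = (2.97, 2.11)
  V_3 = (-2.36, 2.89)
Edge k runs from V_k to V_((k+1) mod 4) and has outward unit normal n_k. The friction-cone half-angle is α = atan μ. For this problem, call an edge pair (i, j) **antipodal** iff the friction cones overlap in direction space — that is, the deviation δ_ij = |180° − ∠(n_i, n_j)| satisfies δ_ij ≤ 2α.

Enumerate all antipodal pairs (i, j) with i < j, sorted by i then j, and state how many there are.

α = atan 0.25 = 14.04°;  2α = 28.07°
n_0 = (+0.1141, -0.9935)
n_1 = (+1.0000, -0.0000)
n_2 = (+0.1448, +0.9895)
n_3 = (-0.9988, -0.0481)
  (0,1): δ = 96.55°  ·
  (0,2): δ = 14.88°  ✓
  (0,3): δ = 86.21°  ·
  (1,2): δ = 98.33°  ·
  (1,3): δ = 2.76°  ✓
  (2,3): δ = 78.92°  ·
antipodal pairs: 2

count = 2; pairs: (0,2), (1,3)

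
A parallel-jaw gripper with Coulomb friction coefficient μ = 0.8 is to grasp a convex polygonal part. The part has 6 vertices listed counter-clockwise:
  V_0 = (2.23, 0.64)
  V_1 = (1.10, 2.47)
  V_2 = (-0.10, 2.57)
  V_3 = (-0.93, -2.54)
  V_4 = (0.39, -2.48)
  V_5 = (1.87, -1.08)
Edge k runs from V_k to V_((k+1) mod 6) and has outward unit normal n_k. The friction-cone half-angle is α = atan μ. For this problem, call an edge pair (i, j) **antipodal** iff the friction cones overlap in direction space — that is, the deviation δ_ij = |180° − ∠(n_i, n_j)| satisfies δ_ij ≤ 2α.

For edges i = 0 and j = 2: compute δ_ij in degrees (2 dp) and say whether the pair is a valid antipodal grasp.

α = atan 0.8 = 38.66°;  2α = 77.32°
edge 0: e_0 = (-1.13, +1.83);  n_0 = (+0.8509, +0.5254)
edge 2: e_2 = (-0.83, -5.11);  n_2 = (-0.9871, +0.1603)
∠(n_0, n_2) = 139.08°
δ = |180° − 139.08°| = 40.92°
40.92° ≤ 2α = 77.32°  →  valid

δ = 40.92°, valid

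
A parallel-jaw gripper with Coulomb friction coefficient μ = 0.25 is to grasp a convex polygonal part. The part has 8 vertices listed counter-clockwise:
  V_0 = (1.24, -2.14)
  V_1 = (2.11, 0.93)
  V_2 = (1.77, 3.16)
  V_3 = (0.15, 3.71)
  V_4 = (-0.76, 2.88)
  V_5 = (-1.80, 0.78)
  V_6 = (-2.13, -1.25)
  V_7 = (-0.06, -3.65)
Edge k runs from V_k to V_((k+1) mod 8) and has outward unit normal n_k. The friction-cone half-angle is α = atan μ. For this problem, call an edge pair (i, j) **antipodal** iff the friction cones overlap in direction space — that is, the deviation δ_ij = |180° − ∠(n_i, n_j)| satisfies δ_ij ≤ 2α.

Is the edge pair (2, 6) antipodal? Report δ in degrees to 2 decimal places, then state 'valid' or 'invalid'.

δ = 30.47°, invalid

α = atan 0.25 = 14.04°;  2α = 28.07°
edge 2: e_2 = (-1.62, +0.55);  n_2 = (+0.3215, +0.9469)
edge 6: e_6 = (+2.07, -2.40);  n_6 = (-0.7572, -0.6531)
∠(n_2, n_6) = 149.53°
δ = |180° − 149.53°| = 30.47°
30.47° > 2α = 28.07°  →  invalid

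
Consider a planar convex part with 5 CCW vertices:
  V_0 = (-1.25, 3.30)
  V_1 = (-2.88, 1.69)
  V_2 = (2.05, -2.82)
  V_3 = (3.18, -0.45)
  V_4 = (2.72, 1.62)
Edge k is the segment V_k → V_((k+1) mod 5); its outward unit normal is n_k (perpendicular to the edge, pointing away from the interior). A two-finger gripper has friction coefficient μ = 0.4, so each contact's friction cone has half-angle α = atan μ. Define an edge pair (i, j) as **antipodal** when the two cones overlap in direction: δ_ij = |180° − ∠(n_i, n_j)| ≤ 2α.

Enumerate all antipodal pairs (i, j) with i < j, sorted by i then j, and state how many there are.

α = atan 0.4 = 21.80°;  2α = 43.60°
n_0 = (-0.7027, +0.7115)
n_1 = (-0.6750, -0.7378)
n_2 = (+0.9026, -0.4304)
n_3 = (+0.9762, +0.2169)
n_4 = (+0.3897, +0.9209)
  (0,1): δ = 87.10°  ·
  (0,2): δ = 19.86°  ✓
  (0,3): δ = 57.88°  ·
  (0,4): δ = 112.42°  ·
  (1,2): δ = 73.04°  ·
  (1,3): δ = 35.02°  ✓
  (1,4): δ = 19.52°  ✓
  (2,3): δ = 141.98°  ·
  (2,4): δ = 87.45°  ·
  (3,4): δ = 125.47°  ·
antipodal pairs: 3

count = 3; pairs: (0,2), (1,3), (1,4)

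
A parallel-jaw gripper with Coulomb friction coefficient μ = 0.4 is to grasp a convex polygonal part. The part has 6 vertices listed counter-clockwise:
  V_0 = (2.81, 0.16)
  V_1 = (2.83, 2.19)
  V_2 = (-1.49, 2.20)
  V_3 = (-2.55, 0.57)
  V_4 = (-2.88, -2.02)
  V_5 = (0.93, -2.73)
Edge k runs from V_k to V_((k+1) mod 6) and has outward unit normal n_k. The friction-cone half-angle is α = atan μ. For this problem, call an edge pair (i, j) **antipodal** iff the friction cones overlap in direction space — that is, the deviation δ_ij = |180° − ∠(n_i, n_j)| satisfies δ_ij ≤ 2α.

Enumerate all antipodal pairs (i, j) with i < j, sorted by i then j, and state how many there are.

count = 5; pairs: (0,2), (0,3), (1,4), (2,5), (3,5)

α = atan 0.4 = 21.80°;  2α = 43.60°
n_0 = (+1.0000, -0.0099)
n_1 = (+0.0023, +1.0000)
n_2 = (-0.8383, +0.5452)
n_3 = (-0.9920, +0.1264)
n_4 = (-0.1832, -0.9831)
n_5 = (+0.8382, -0.5453)
  (0,1): δ = 89.57°  ·
  (0,2): δ = 32.47°  ✓
  (0,3): δ = 6.70°  ✓
  (0,4): δ = 80.01°  ·
  (0,5): δ = 147.52°  ·
  (1,2): δ = 122.90°  ·
  (1,3): δ = 97.13°  ·
  (1,4): δ = 10.42°  ✓
  (1,5): δ = 57.09°  ·
  (2,3): δ = 154.22°  ·
  (2,4): δ = 67.52°  ·
  (2,5): δ = 0.01°  ✓
  (3,4): δ = 93.29°  ·
  (3,5): δ = 25.78°  ✓
  (4,5): δ = 112.49°  ·
antipodal pairs: 5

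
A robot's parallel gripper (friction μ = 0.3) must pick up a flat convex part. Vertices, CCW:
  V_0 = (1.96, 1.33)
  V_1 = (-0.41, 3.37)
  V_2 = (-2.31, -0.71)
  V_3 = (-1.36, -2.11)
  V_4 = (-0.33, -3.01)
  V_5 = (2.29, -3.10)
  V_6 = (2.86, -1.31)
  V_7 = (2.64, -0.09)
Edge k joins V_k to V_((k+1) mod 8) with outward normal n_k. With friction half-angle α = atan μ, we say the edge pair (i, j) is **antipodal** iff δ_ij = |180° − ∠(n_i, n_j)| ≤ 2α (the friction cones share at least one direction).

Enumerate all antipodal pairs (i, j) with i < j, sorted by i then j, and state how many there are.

α = atan 0.3 = 16.70°;  2α = 33.40°
n_0 = (+0.6524, +0.7579)
n_1 = (-0.9065, +0.4222)
n_2 = (-0.8275, -0.5615)
n_3 = (-0.6580, -0.7530)
n_4 = (-0.0343, -0.9994)
n_5 = (+0.9529, -0.3034)
n_6 = (+0.9841, +0.1775)
n_7 = (+0.9019, +0.4319)
  (0,1): δ = 74.25°  ·
  (0,2): δ = 15.12°  ✓
  (0,3): δ = 0.43°  ✓
  (0,4): δ = 38.75°  ·
  (0,5): δ = 113.06°  ·
  (0,6): δ = 140.94°  ·
  (0,7): δ = 156.31°  ·
  (1,2): δ = 120.87°  ·
  (1,3): δ = 106.18°  ·
  (1,4): δ = 67.00°  ·
  (1,5): δ = 7.31°  ✓
  (1,6): δ = 35.19°  ·
  (1,7): δ = 50.56°  ·
  (2,3): δ = 165.31°  ·
  (2,4): δ = 126.13°  ·
  (2,5): δ = 51.82°  ·
  (2,6): δ = 23.94°  ✓
  (2,7): δ = 8.57°  ✓
  (3,4): δ = 140.82°  ·
  (3,5): δ = 66.52°  ·
  (3,6): δ = 38.63°  ·
  (3,7): δ = 23.26°  ✓
  (4,5): δ = 105.70°  ·
  (4,6): δ = 77.81°  ·
  (4,7): δ = 62.44°  ·
  (5,6): δ = 152.11°  ·
  (5,7): δ = 136.75°  ·
  (6,7): δ = 164.63°  ·
antipodal pairs: 6

count = 6; pairs: (0,2), (0,3), (1,5), (2,6), (2,7), (3,7)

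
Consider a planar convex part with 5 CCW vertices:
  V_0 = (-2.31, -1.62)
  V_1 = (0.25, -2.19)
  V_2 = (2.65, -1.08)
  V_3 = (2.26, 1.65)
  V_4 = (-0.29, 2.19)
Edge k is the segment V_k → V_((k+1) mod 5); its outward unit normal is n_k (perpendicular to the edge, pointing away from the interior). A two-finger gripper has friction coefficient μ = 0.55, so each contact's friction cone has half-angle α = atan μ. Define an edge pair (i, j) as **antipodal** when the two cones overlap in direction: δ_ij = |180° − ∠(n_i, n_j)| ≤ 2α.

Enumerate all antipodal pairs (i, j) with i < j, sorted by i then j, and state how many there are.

count = 4; pairs: (0,3), (1,3), (1,4), (2,4)

α = atan 0.55 = 28.81°;  2α = 57.62°
n_0 = (-0.2173, -0.9761)
n_1 = (+0.4198, -0.9076)
n_2 = (+0.9899, +0.1414)
n_3 = (+0.2072, +0.9783)
n_4 = (-0.8835, +0.4684)
  (0,1): δ = 142.63°  ·
  (0,2): δ = 69.32°  ·
  (0,3): δ = 0.60°  ✓
  (0,4): δ = 74.62°  ·
  (1,2): δ = 106.69°  ·
  (1,3): δ = 36.78°  ✓
  (1,4): δ = 37.25°  ✓
  (2,3): δ = 110.09°  ·
  (2,4): δ = 36.06°  ✓
  (3,4): δ = 105.98°  ·
antipodal pairs: 4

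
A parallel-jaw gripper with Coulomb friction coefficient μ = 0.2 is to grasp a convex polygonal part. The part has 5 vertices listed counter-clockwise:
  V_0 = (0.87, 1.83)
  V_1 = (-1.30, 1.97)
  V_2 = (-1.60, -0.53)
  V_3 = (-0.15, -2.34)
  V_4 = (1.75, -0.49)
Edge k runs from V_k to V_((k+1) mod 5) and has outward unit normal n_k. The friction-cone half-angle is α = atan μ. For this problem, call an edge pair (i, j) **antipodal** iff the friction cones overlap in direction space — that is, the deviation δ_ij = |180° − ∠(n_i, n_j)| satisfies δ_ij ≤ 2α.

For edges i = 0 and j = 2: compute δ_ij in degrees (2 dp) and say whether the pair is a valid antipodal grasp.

δ = 47.61°, invalid

α = atan 0.2 = 11.31°;  2α = 22.62°
edge 0: e_0 = (-2.17, +0.14);  n_0 = (+0.0644, +0.9979)
edge 2: e_2 = (+1.45, -1.81);  n_2 = (-0.7804, -0.6252)
∠(n_0, n_2) = 132.39°
δ = |180° − 132.39°| = 47.61°
47.61° > 2α = 22.62°  →  invalid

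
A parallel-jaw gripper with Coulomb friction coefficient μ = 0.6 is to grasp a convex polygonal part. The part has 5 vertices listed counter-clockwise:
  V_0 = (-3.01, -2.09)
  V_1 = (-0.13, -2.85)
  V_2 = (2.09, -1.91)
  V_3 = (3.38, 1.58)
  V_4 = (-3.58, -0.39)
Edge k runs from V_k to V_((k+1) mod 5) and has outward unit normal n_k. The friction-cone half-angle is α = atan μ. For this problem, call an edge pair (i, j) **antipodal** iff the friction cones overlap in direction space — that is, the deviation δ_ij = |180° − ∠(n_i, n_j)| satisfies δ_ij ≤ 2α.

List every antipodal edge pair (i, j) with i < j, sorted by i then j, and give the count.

α = atan 0.6 = 30.96°;  2α = 61.93°
n_0 = (-0.2552, -0.9669)
n_1 = (+0.3899, -0.9209)
n_2 = (+0.9380, -0.3467)
n_3 = (-0.2723, +0.9622)
n_4 = (-0.9481, -0.3179)
  (0,1): δ = 142.27°  ·
  (0,2): δ = 95.50°  ·
  (0,3): δ = 30.59°  ✓
  (0,4): δ = 123.32°  ·
  (1,2): δ = 133.23°  ·
  (1,3): δ = 7.14°  ✓
  (1,4): δ = 85.59°  ·
  (2,3): δ = 53.91°  ✓
  (2,4): δ = 38.82°  ✓
  (3,4): δ = 87.27°  ·
antipodal pairs: 4

count = 4; pairs: (0,3), (1,3), (2,3), (2,4)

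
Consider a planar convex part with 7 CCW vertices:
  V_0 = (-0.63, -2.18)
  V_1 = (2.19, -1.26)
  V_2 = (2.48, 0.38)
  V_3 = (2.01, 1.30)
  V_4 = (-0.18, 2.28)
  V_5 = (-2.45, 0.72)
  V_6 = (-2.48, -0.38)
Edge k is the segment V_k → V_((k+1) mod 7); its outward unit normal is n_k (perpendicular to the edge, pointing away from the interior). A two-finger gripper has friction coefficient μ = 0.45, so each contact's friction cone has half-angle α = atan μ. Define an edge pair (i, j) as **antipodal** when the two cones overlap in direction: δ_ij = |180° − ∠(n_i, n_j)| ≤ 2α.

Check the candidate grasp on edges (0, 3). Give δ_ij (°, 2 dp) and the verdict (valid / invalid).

δ = 42.18°, valid

α = atan 0.45 = 24.23°;  2α = 48.46°
edge 0: e_0 = (+2.82, +0.92);  n_0 = (+0.3102, -0.9507)
edge 3: e_3 = (-2.19, +0.98);  n_3 = (+0.4085, +0.9128)
∠(n_0, n_3) = 137.82°
δ = |180° − 137.82°| = 42.18°
42.18° ≤ 2α = 48.46°  →  valid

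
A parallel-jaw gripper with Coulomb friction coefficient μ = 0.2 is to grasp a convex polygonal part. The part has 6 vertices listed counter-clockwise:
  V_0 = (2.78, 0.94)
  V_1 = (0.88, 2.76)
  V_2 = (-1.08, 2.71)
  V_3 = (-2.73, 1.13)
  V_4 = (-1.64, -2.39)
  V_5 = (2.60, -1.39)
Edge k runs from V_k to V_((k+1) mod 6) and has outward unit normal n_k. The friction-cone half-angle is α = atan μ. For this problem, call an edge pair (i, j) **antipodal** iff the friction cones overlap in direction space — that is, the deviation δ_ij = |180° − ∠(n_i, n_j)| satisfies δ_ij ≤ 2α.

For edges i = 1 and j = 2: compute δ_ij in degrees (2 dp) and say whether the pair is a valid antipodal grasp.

δ = 137.70°, invalid

α = atan 0.2 = 11.31°;  2α = 22.62°
edge 1: e_1 = (-1.96, -0.05);  n_1 = (-0.0255, +0.9997)
edge 2: e_2 = (-1.65, -1.58);  n_2 = (-0.6916, +0.7223)
∠(n_1, n_2) = 42.30°
δ = |180° − 42.30°| = 137.70°
137.70° > 2α = 22.62°  →  invalid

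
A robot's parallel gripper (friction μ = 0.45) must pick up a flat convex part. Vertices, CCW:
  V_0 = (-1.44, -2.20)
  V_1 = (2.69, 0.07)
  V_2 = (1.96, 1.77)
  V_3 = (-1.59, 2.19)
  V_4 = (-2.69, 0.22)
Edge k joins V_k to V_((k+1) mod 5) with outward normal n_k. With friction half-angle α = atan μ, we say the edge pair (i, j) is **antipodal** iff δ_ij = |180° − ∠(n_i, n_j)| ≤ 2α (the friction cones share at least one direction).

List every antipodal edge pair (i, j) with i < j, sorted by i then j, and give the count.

α = atan 0.45 = 24.23°;  2α = 48.46°
n_0 = (+0.4817, -0.8764)
n_1 = (+0.9189, +0.3946)
n_2 = (+0.1175, +0.9931)
n_3 = (-0.8731, +0.4875)
n_4 = (-0.8885, -0.4589)
  (0,1): δ = 95.56°  ·
  (0,2): δ = 35.54°  ✓
  (0,3): δ = 32.03°  ✓
  (0,4): δ = 88.52°  ·
  (1,2): δ = 119.99°  ·
  (1,3): δ = 52.42°  ·
  (1,4): δ = 4.08°  ✓
  (2,3): δ = 112.43°  ·
  (2,4): δ = 55.94°  ·
  (3,4): δ = 123.50°  ·
antipodal pairs: 3

count = 3; pairs: (0,2), (0,3), (1,4)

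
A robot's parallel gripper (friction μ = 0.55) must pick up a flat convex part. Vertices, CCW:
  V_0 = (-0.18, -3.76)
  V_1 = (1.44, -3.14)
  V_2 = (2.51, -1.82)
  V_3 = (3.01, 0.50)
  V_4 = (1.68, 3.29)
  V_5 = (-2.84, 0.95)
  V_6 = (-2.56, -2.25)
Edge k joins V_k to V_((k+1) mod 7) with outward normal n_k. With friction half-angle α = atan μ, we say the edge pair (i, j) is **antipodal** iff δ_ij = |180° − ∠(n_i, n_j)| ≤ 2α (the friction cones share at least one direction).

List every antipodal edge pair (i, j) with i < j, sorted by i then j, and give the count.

count = 7; pairs: (0,4), (1,4), (1,5), (2,4), (2,5), (3,5), (3,6)

α = atan 0.55 = 28.81°;  2α = 57.62°
n_0 = (+0.3574, -0.9339)
n_1 = (+0.7768, -0.6297)
n_2 = (+0.9776, -0.2107)
n_3 = (+0.9027, +0.4303)
n_4 = (-0.4597, +0.8881)
n_5 = (-0.9962, -0.0872)
n_6 = (-0.5357, -0.8444)
  (0,1): δ = 149.97°  ·
  (0,2): δ = 123.10°  ·
  (0,3): δ = 85.46°  ·
  (0,4): δ = 6.43°  ✓
  (0,5): δ = 74.06°  ·
  (0,6): δ = 126.66°  ·
  (1,2): δ = 153.13°  ·
  (1,3): δ = 115.48°  ·
  (1,4): δ = 23.60°  ✓
  (1,5): δ = 44.03°  ✓
  (1,6): δ = 96.64°  ·
  (2,3): δ = 142.35°  ·
  (2,4): δ = 50.47°  ✓
  (2,5): δ = 17.16°  ✓
  (2,6): δ = 69.77°  ·
  (3,4): δ = 88.12°  ·
  (3,5): δ = 20.49°  ✓
  (3,6): δ = 32.12°  ✓
  (4,5): δ = 112.37°  ·
  (4,6): δ = 59.76°  ·
  (5,6): δ = 127.39°  ·
antipodal pairs: 7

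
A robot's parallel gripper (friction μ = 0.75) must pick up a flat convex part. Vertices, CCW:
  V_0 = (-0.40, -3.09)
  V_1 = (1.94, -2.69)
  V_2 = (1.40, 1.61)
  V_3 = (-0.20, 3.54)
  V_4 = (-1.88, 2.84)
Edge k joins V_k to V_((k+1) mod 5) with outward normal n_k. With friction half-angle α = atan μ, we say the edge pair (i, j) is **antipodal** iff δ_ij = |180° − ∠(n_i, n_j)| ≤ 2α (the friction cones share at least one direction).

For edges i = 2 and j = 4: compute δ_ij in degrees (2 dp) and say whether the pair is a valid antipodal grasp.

δ = 25.65°, valid

α = atan 0.75 = 36.87°;  2α = 73.74°
edge 2: e_2 = (-1.60, +1.93);  n_2 = (+0.7699, +0.6382)
edge 4: e_4 = (+1.48, -5.93);  n_4 = (-0.9702, -0.2422)
∠(n_2, n_4) = 154.35°
δ = |180° − 154.35°| = 25.65°
25.65° ≤ 2α = 73.74°  →  valid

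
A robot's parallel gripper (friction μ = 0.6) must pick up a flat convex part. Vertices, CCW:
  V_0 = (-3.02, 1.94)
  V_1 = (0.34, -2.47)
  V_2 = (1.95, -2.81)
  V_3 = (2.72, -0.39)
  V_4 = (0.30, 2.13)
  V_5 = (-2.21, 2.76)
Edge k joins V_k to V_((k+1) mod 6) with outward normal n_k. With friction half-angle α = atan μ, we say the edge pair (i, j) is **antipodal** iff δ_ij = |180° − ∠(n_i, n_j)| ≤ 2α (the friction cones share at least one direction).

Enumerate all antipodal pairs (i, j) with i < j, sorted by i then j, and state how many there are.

count = 7; pairs: (0,2), (0,3), (0,4), (1,3), (1,4), (1,5), (2,5)

α = atan 0.6 = 30.96°;  2α = 61.93°
n_0 = (-0.7954, -0.6060)
n_1 = (-0.2066, -0.9784)
n_2 = (+0.9529, -0.3032)
n_3 = (+0.7213, +0.6927)
n_4 = (+0.2434, +0.9699)
n_5 = (-0.7114, +0.7028)
  (0,1): δ = 139.23°  ·
  (0,2): δ = 54.95°  ✓
  (0,3): δ = 6.54°  ✓
  (0,4): δ = 38.61°  ✓
  (0,5): δ = 98.05°  ·
  (1,2): δ = 95.73°  ·
  (1,3): δ = 34.24°  ✓
  (1,4): δ = 2.17°  ✓
  (1,5): δ = 57.28°  ✓
  (2,3): δ = 118.51°  ·
  (2,4): δ = 86.44°  ·
  (2,5): δ = 27.00°  ✓
  (3,4): δ = 147.93°  ·
  (3,5): δ = 88.49°  ·
  (4,5): δ = 120.56°  ·
antipodal pairs: 7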